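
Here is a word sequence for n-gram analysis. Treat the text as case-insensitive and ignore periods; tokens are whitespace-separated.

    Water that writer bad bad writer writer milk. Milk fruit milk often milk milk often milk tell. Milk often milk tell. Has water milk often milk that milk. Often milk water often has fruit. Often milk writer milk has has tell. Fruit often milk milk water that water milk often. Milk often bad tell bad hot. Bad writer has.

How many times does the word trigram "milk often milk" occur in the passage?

6

Scanning the 57 overlapping trigram windows for "milk often milk":
  position 11–13: milk often milk
  position 14–16: milk often milk
  position 18–20: milk often milk
  position 24–26: milk often milk
  position 28–30: milk often milk
  position 49–51: milk often milk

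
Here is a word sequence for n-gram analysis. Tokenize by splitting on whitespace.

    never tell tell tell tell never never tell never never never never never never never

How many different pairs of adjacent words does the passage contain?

15 tokens → 14 bigram windows in total.
Repeated bigrams (each contributes count−1 duplicates):
  never never: 7
  tell tell: 3
  never tell: 2
  tell never: 2
10 duplicate windows → 14 − 10 = 4 distinct.

4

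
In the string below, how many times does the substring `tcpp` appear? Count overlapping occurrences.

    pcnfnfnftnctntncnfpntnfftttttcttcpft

0

Sliding a length-4 window over the 36 characters (33 positions):
  (no match at any position)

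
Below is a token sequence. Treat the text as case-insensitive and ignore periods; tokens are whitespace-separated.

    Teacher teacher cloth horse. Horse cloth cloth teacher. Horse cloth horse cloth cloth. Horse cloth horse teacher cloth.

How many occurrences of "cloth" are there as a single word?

Scanning the 18 tokens for "cloth":
  position 3: cloth
  position 6: cloth
  position 7: cloth
  position 10: cloth
  position 12: cloth
  position 13: cloth
  position 15: cloth
  position 18: cloth

8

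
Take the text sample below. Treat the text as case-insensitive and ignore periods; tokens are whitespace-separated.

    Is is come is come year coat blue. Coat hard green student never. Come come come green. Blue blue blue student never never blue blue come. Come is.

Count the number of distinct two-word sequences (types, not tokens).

28 tokens → 27 bigram windows in total.
Repeated bigrams (each contributes count−1 duplicates):
  blue blue: 3
  come come: 3
  come is: 2
  is come: 2
  student never: 2
7 duplicate windows → 27 − 7 = 20 distinct.

20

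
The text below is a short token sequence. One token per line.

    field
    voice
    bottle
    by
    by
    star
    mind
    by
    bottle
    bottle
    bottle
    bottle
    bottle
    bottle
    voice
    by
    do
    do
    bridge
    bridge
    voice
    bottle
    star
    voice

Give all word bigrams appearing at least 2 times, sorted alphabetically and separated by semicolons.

bottle bottle; voice bottle

Bigram counts meeting the condition (at least 2 times):
  bottle bottle: 5
  voice bottle: 2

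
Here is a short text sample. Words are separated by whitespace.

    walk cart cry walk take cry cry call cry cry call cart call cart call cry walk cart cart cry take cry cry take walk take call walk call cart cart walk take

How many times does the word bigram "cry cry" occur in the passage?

3

Scanning the 32 overlapping bigram windows for "cry cry":
  position 6–7: cry cry
  position 9–10: cry cry
  position 22–23: cry cry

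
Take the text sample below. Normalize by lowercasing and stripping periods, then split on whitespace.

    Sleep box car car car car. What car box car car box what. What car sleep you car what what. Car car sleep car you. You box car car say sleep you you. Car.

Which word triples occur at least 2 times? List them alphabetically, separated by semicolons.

box car car; car car car; what what car

Trigram counts meeting the condition (at least 2 times):
  box car car: 3
  car car car: 2
  what what car: 2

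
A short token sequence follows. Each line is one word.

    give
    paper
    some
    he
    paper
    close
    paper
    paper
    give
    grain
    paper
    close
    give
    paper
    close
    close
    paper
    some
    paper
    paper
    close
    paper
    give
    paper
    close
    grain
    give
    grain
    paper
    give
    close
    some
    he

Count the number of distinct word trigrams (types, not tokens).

33 tokens → 31 trigram windows in total.
Repeated trigrams (each contributes count−1 duplicates):
  give grain paper: 2
  give paper close: 2
  paper close paper: 2
3 duplicate windows → 31 − 3 = 28 distinct.

28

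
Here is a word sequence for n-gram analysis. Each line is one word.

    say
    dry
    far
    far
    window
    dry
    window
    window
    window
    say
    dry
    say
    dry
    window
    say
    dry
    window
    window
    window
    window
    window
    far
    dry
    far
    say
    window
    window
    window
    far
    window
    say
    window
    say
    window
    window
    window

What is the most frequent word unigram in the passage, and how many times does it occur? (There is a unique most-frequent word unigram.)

Unigram frequencies (highest first):
  window: 18
  say: 7
  dry: 6
  far: 5

"window", 18 times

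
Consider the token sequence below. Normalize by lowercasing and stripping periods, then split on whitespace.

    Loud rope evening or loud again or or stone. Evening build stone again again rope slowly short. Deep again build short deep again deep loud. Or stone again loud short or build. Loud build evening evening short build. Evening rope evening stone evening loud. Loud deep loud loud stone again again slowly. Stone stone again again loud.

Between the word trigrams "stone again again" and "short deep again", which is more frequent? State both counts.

"stone again again" (3 vs 2)

"stone again again": 3 occurrences
"short deep again": 2 occurrences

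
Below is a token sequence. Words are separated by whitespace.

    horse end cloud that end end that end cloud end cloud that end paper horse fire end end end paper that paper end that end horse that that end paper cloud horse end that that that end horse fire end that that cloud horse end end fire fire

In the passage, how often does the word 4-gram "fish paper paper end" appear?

Scanning the 45 overlapping 4-gram windows for "fish paper paper end":
  (none found)

0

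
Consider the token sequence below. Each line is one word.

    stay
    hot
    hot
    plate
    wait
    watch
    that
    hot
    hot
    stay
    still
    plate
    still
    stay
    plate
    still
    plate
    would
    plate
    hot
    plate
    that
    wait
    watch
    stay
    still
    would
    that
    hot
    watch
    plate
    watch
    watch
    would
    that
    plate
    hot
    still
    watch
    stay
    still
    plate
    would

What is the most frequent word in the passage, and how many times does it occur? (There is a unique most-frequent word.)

Unigram frequencies (highest first):
  plate: 9
  hot: 7
  watch: 6
  still: 6
  stay: 5
  that: 4
  … (2 more, each ≤ 4)

"plate", 9 times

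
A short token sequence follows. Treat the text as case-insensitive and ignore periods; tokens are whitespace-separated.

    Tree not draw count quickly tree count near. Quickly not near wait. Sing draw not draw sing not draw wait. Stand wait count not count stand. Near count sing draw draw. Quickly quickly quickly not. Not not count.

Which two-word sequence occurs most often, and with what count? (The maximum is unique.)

"not draw", 3 times

Bigram frequencies (highest first):
  not draw: 3
  quickly not: 2
  sing draw: 2
  not count: 2
  quickly quickly: 2
  not not: 2
  … (24 more, each ≤ 1)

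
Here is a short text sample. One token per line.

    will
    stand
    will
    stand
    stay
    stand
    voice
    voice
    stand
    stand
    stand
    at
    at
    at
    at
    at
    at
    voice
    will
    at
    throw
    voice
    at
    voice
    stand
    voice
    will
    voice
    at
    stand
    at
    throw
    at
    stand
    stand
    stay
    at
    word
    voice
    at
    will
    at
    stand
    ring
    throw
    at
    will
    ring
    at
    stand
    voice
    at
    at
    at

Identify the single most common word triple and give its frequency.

Trigram frequencies (highest first):
  at at at: 5
  will stand will: 1
  stand will stand: 1
  will stand stay: 1
  stand stay stand: 1
  stay stand voice: 1
  … (42 more, each ≤ 1)

"at at at", 5 times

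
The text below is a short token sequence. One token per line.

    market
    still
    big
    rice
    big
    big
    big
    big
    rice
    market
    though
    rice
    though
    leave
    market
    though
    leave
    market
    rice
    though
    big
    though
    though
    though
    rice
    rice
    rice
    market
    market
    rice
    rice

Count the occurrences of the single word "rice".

Scanning the 31 tokens for "rice":
  position 4: rice
  position 9: rice
  position 12: rice
  position 19: rice
  position 25: rice
  position 26: rice
  position 27: rice
  position 30: rice
  position 31: rice

9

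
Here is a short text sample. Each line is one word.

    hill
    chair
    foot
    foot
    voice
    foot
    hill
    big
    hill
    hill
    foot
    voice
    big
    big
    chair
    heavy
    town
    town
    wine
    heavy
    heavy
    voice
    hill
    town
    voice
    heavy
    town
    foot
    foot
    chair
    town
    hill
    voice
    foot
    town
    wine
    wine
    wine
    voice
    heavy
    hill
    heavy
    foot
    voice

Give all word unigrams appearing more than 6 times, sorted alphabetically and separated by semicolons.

Unigram counts meeting the condition (more than 6 times):
  foot: 8
  hill: 7
  voice: 7

foot; hill; voice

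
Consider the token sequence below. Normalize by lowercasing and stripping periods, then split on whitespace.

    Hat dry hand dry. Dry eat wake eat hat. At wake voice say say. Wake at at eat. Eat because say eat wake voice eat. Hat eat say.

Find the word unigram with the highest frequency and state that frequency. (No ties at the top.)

Unigram frequencies (highest first):
  eat: 7
  wake: 4
  say: 4
  hat: 3
  dry: 3
  at: 3
  … (3 more, each ≤ 2)

"eat", 7 times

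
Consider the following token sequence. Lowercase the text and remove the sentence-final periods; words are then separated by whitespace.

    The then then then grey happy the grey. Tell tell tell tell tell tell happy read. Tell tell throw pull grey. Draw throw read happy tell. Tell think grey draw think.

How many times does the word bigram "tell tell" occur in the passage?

Scanning the 30 overlapping bigram windows for "tell tell":
  position 9–10: tell tell
  position 10–11: tell tell
  position 11–12: tell tell
  position 12–13: tell tell
  position 13–14: tell tell
  position 17–18: tell tell
  position 26–27: tell tell

7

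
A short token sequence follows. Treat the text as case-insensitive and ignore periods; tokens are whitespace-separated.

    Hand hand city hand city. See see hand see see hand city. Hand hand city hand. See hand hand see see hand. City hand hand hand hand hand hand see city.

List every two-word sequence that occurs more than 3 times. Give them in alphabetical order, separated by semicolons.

Bigram counts meeting the condition (more than 3 times):
  city hand: 4
  hand city: 5
  hand hand: 8
  hand see: 4
  see hand: 4

city hand; hand city; hand hand; hand see; see hand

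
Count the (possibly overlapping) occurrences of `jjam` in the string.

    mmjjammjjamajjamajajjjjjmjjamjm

Sliding a length-4 window over the 31 characters (28 positions):
  position 3–6: jjam
  position 8–11: jjam
  position 13–16: jjam
  position 26–29: jjam

4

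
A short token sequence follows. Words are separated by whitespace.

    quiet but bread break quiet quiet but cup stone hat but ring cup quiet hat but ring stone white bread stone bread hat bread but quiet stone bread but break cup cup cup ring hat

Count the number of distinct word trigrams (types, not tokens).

32

35 tokens → 33 trigram windows in total.
Repeated trigrams (each contributes count−1 duplicates):
  hat but ring: 2
1 duplicate windows → 33 − 1 = 32 distinct.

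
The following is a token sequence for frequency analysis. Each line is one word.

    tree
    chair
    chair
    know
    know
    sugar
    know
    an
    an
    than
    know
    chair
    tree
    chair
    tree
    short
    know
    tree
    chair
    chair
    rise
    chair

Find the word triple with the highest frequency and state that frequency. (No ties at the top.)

"tree chair chair", 2 times

Trigram frequencies (highest first):
  tree chair chair: 2
  chair chair know: 1
  chair know know: 1
  know know sugar: 1
  know sugar know: 1
  sugar know an: 1
  … (13 more, each ≤ 1)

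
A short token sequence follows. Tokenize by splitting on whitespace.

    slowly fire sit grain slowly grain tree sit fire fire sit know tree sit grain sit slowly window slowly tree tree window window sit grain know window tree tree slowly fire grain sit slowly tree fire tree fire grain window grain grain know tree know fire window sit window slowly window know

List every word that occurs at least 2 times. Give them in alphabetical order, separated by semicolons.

fire; grain; know; sit; slowly; tree; window

Unigram counts meeting the condition (at least 2 times):
  fire: 7
  grain: 8
  know: 5
  sit: 8
  slowly: 7
  tree: 9
  window: 8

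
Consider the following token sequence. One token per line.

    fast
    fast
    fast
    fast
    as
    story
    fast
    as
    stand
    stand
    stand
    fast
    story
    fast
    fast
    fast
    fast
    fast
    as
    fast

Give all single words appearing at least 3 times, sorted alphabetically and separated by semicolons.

Unigram counts meeting the condition (at least 3 times):
  as: 3
  fast: 12
  stand: 3

as; fast; stand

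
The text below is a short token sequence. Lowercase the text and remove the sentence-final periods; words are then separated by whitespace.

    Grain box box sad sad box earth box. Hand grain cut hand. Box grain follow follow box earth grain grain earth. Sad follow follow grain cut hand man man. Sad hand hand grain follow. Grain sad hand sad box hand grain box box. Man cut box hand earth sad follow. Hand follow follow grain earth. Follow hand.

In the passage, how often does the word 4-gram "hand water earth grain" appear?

Scanning the 54 overlapping 4-gram windows for "hand water earth grain":
  (none found)

0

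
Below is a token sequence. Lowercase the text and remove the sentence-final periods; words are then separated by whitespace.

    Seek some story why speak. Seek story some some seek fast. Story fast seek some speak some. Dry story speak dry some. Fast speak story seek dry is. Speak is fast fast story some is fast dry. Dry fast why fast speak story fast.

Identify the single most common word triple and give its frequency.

Trigram frequencies (highest first):
  fast speak story: 2
  seek some story: 1
  some story why: 1
  story why speak: 1
  why speak seek: 1
  speak seek story: 1
  … (35 more, each ≤ 1)

"fast speak story", 2 times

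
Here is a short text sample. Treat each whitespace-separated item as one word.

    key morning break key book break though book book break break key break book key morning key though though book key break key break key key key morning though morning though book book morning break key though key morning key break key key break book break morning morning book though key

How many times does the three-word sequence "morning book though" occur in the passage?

1

Scanning the 49 overlapping trigram windows for "morning book though":
  position 48–50: morning book though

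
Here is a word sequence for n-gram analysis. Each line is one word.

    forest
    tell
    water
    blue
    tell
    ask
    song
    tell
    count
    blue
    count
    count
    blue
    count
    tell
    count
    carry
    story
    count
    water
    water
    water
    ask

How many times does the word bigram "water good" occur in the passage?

Scanning the 22 overlapping bigram windows for "water good":
  (none found)

0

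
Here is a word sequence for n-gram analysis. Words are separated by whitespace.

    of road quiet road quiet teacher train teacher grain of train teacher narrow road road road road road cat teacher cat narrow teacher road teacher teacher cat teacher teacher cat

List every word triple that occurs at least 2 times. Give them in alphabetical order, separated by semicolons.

road road road; teacher teacher cat

Trigram counts meeting the condition (at least 2 times):
  road road road: 3
  teacher teacher cat: 2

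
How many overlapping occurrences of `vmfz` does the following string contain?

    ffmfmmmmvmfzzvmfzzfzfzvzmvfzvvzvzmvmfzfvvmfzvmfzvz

Sliding a length-4 window over the 50 characters (47 positions):
  position 9–12: vmfz
  position 14–17: vmfz
  position 35–38: vmfz
  position 41–44: vmfz
  position 45–48: vmfz

5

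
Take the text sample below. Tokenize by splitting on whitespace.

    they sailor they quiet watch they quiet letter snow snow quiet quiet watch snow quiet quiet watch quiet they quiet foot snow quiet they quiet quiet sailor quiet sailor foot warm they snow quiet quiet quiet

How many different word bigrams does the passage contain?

36 tokens → 35 bigram windows in total.
Repeated bigrams (each contributes count−1 duplicates):
  quiet quiet: 5
  snow quiet: 4
  they quiet: 4
  quiet watch: 3
  quiet sailor: 2
  quiet they: 2
14 duplicate windows → 35 − 14 = 21 distinct.

21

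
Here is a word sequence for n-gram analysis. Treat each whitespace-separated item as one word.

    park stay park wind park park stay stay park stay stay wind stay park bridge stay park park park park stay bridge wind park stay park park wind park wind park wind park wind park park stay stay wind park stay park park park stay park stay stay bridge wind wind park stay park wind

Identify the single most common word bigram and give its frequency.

"park stay", 10 times

Bigram frequencies (highest first):
  park stay: 10
  stay park: 8
  wind park: 8
  park park: 8
  park wind: 6
  stay stay: 4
  … (7 more, each ≤ 2)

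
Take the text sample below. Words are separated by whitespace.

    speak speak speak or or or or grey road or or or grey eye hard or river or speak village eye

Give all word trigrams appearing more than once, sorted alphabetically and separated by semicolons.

Trigram counts meeting the condition (more than once):
  or or grey: 2
  or or or: 3

or or grey; or or or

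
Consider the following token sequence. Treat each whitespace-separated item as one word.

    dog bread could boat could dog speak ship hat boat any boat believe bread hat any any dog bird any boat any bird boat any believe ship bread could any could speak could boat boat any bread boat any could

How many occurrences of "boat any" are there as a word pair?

5

Scanning the 39 overlapping bigram windows for "boat any":
  position 10–11: boat any
  position 21–22: boat any
  position 24–25: boat any
  position 35–36: boat any
  position 38–39: boat any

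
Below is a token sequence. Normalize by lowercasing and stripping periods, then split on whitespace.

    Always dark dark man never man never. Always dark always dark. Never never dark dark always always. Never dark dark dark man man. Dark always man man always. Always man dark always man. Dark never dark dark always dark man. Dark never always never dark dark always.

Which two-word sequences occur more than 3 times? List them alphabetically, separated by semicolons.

Bigram counts meeting the condition (more than 3 times):
  always dark: 4
  dark always: 6
  dark dark: 6
  man dark: 4
  never dark: 4

always dark; dark always; dark dark; man dark; never dark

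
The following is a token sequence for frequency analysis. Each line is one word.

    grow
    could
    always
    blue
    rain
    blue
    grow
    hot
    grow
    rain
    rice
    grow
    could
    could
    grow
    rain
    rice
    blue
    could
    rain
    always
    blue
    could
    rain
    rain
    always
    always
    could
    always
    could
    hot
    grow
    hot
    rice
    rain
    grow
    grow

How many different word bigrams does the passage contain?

37 tokens → 36 bigram windows in total.
Repeated bigrams (each contributes count−1 duplicates):
  always blue: 2
  always could: 2
  blue could: 2
  could always: 2
  could rain: 2
  grow could: 2
  grow hot: 2
  grow rain: 2
  … (3 more repeated)
11 duplicate windows → 36 − 11 = 25 distinct.

25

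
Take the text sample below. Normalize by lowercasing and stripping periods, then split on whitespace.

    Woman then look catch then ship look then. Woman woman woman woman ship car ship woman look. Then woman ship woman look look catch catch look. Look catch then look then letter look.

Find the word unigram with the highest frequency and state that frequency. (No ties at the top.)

Unigram frequencies (highest first):
  look: 9
  woman: 8
  then: 6
  catch: 4
  ship: 4
  car: 1
  … (1 more, each ≤ 1)

"look", 9 times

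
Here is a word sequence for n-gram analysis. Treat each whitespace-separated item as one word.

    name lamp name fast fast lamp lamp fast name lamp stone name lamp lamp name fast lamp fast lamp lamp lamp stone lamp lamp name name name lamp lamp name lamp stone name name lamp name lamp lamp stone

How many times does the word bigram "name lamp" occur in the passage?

Scanning the 38 overlapping bigram windows for "name lamp":
  position 1–2: name lamp
  position 9–10: name lamp
  position 12–13: name lamp
  position 27–28: name lamp
  position 30–31: name lamp
  position 34–35: name lamp
  position 36–37: name lamp

7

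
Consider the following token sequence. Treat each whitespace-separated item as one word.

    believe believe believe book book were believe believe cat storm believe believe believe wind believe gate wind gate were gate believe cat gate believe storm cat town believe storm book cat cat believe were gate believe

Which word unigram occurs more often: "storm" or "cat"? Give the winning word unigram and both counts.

"cat" (5 vs 3)

"storm": 3 occurrences
"cat": 5 occurrences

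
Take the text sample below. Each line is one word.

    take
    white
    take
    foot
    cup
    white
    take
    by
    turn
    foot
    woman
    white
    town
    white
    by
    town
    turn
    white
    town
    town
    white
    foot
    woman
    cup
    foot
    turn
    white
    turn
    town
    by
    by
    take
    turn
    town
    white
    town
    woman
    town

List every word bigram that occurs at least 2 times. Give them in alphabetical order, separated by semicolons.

Bigram counts meeting the condition (at least 2 times):
  foot woman: 2
  town white: 3
  turn town: 2
  turn white: 2
  white take: 2
  white town: 3

foot woman; town white; turn town; turn white; white take; white town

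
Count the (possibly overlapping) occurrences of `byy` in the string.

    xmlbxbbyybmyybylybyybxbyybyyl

4

Sliding a length-3 window over the 29 characters (27 positions):
  position 7–9: byy
  position 18–20: byy
  position 23–25: byy
  position 26–28: byy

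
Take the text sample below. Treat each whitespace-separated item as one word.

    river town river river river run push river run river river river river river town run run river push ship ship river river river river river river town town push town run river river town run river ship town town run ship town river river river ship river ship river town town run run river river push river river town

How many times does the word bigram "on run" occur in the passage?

Scanning the 59 overlapping bigram windows for "on run":
  (none found)

0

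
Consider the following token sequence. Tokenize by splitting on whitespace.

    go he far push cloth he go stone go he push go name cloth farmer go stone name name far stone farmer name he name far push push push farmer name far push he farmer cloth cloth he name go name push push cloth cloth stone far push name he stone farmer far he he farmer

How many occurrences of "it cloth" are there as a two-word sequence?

0

Scanning the 55 overlapping bigram windows for "it cloth":
  (none found)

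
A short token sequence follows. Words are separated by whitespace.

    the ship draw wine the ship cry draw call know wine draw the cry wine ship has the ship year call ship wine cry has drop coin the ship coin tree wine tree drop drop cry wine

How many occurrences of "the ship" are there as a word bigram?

4

Scanning the 36 overlapping bigram windows for "the ship":
  position 1–2: the ship
  position 5–6: the ship
  position 18–19: the ship
  position 28–29: the ship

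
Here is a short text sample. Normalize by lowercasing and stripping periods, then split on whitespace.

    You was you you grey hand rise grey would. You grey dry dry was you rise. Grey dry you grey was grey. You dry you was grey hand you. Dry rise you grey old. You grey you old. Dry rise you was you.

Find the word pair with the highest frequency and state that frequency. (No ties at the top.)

"you grey", 5 times

Bigram frequencies (highest first):
  you grey: 5
  you was: 3
  was you: 3
  grey hand: 2
  rise grey: 2
  grey dry: 2
  … (19 more, each ≤ 2)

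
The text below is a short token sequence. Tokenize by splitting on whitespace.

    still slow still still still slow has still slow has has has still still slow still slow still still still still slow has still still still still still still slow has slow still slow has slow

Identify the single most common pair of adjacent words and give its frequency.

"still still", 11 times

Bigram frequencies (highest first):
  still still: 11
  still slow: 8
  slow has: 5
  slow still: 4
  has still: 3
  has has: 2
  … (1 more, each ≤ 2)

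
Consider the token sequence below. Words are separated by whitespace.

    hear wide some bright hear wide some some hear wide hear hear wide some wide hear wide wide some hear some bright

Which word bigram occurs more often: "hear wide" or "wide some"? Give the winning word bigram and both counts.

"hear wide": 5 occurrences
"wide some": 4 occurrences

"hear wide" (5 vs 4)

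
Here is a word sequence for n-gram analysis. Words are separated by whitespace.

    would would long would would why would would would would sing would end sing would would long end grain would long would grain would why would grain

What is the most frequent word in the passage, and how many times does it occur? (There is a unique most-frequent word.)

"would", 15 times

Unigram frequencies (highest first):
  would: 15
  long: 3
  grain: 3
  why: 2
  sing: 2
  end: 2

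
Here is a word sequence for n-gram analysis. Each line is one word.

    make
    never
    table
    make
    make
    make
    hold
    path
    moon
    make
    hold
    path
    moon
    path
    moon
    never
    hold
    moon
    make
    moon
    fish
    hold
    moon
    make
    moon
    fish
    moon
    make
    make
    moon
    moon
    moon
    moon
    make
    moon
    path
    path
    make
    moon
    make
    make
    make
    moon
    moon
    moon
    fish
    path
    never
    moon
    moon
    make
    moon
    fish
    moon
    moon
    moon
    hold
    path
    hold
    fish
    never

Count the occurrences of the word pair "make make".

5

Scanning the 60 overlapping bigram windows for "make make":
  position 4–5: make make
  position 5–6: make make
  position 28–29: make make
  position 40–41: make make
  position 41–42: make make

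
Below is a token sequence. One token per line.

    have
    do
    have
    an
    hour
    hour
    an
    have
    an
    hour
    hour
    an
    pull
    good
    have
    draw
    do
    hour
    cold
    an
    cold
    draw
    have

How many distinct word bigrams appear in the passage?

18

23 tokens → 22 bigram windows in total.
Repeated bigrams (each contributes count−1 duplicates):
  an hour: 2
  have an: 2
  hour an: 2
  hour hour: 2
4 duplicate windows → 22 − 4 = 18 distinct.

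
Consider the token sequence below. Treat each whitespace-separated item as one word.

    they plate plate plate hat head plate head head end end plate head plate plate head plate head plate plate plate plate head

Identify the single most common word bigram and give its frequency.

Bigram frequencies (highest first):
  plate plate: 6
  plate head: 5
  head plate: 4
  they plate: 1
  plate hat: 1
  hat head: 1
  … (4 more, each ≤ 1)

"plate plate", 6 times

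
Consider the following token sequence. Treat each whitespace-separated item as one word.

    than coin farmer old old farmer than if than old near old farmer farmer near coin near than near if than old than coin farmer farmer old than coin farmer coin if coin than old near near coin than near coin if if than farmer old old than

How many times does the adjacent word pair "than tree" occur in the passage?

0

Scanning the 47 overlapping bigram windows for "than tree":
  (none found)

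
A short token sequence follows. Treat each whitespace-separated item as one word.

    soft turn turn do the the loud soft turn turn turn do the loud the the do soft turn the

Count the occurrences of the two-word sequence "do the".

2

Scanning the 19 overlapping bigram windows for "do the":
  position 4–5: do the
  position 12–13: do the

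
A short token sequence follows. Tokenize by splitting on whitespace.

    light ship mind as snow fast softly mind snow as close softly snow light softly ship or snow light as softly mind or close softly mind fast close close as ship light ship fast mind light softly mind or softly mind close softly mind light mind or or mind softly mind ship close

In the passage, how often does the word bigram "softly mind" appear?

Scanning the 52 overlapping bigram windows for "softly mind":
  position 7–8: softly mind
  position 21–22: softly mind
  position 25–26: softly mind
  position 37–38: softly mind
  position 40–41: softly mind
  position 43–44: softly mind
  position 50–51: softly mind

7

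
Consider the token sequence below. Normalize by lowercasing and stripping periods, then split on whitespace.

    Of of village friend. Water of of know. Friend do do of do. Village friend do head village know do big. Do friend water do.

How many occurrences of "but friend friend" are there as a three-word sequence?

Scanning the 23 overlapping trigram windows for "but friend friend":
  (none found)

0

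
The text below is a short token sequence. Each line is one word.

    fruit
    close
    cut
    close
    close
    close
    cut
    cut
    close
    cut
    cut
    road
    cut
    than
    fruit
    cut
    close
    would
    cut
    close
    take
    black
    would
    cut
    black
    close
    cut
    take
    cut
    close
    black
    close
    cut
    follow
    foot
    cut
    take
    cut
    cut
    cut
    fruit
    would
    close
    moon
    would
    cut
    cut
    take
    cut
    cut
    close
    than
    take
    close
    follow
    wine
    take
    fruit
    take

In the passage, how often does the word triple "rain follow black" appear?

Scanning the 57 overlapping trigram windows for "rain follow black":
  (none found)

0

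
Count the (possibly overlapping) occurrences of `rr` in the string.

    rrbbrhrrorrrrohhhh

5

Sliding a length-2 window over the 18 characters (17 positions):
  position 1–2: rr
  position 7–8: rr
  position 10–11: rr
  position 11–12: rr
  position 12–13: rr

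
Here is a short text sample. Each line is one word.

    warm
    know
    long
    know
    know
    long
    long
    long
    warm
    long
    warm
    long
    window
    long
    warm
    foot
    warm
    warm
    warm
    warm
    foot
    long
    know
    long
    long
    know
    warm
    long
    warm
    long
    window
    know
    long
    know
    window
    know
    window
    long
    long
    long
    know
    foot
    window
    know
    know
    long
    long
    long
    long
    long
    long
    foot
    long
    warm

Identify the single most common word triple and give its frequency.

"long long long", 6 times

Trigram frequencies (highest first):
  long long long: 6
  know long long: 3
  long warm long: 3
  know long know: 2
  know know long: 2
  warm long warm: 2
  … (31 more, each ≤ 2)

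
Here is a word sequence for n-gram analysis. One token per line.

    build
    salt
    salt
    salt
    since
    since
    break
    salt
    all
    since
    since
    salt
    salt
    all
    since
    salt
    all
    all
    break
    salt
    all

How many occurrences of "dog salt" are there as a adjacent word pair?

Scanning the 20 overlapping bigram windows for "dog salt":
  (none found)

0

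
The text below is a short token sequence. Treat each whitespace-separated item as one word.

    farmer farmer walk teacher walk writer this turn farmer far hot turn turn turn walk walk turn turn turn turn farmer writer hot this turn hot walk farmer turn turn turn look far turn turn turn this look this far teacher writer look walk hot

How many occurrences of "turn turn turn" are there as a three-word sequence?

Scanning the 43 overlapping trigram windows for "turn turn turn":
  position 12–14: turn turn turn
  position 17–19: turn turn turn
  position 18–20: turn turn turn
  position 29–31: turn turn turn
  position 34–36: turn turn turn

5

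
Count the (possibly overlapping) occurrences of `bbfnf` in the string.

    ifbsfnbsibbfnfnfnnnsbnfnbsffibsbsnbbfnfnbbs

Sliding a length-5 window over the 43 characters (39 positions):
  position 10–14: bbfnf
  position 35–39: bbfnf

2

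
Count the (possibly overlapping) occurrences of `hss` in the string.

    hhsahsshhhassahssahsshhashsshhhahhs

4

Sliding a length-3 window over the 35 characters (33 positions):
  position 5–7: hss
  position 15–17: hss
  position 19–21: hss
  position 26–28: hss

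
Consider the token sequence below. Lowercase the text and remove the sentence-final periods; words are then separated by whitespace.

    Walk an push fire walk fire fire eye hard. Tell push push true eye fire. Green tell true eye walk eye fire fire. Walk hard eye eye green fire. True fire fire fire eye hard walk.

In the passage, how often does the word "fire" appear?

Scanning the 36 tokens for "fire":
  position 4: fire
  position 6: fire
  position 7: fire
  position 15: fire
  position 22: fire
  position 23: fire
  position 29: fire
  position 31: fire
  position 32: fire
  position 33: fire

10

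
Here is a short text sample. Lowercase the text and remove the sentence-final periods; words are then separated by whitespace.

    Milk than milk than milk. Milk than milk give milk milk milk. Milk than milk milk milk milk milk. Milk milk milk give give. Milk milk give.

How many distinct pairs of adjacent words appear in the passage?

6

27 tokens → 26 bigram windows in total.
Repeated bigrams (each contributes count−1 duplicates):
  milk milk: 12
  milk than: 4
  than milk: 4
  milk give: 3
  give milk: 2
20 duplicate windows → 26 − 20 = 6 distinct.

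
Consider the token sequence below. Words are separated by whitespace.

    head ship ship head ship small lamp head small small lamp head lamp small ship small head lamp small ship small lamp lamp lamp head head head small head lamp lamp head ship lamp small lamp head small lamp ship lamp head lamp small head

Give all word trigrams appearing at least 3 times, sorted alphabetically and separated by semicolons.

Trigram counts meeting the condition (at least 3 times):
  head lamp small: 3
  small lamp head: 3

head lamp small; small lamp head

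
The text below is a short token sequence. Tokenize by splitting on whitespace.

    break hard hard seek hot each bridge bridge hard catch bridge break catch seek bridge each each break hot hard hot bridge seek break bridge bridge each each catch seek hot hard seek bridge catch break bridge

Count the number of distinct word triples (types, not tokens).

34

37 tokens → 35 trigram windows in total.
Repeated trigrams (each contributes count−1 duplicates):
  bridge each each: 2
1 duplicate windows → 35 − 1 = 34 distinct.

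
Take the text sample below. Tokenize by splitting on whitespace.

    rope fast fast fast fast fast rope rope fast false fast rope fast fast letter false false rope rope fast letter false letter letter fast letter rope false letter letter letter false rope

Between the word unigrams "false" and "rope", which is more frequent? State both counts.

"rope" (8 vs 6)

"false": 6 occurrences
"rope": 8 occurrences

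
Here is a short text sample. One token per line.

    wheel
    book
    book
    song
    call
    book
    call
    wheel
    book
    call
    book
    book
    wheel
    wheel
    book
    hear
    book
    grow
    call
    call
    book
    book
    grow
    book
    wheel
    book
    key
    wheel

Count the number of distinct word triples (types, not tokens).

25

28 tokens → 26 trigram windows in total.
Repeated trigrams (each contributes count−1 duplicates):
  call book book: 2
1 duplicate windows → 26 − 1 = 25 distinct.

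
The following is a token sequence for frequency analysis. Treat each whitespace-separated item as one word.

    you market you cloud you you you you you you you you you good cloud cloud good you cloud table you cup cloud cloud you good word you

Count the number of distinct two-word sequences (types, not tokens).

16

28 tokens → 27 bigram windows in total.
Repeated bigrams (each contributes count−1 duplicates):
  you you: 8
  cloud cloud: 2
  cloud you: 2
  you cloud: 2
  you good: 2
11 duplicate windows → 27 − 11 = 16 distinct.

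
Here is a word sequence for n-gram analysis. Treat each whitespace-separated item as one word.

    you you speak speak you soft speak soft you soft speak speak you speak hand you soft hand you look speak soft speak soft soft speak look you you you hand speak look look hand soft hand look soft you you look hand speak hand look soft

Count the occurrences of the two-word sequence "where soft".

Scanning the 46 overlapping bigram windows for "where soft":
  (none found)

0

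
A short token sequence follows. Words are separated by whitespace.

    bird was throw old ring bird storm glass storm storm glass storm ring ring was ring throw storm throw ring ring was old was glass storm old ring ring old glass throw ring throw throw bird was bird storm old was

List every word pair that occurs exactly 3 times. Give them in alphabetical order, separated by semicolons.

glass storm; ring ring

Bigram counts meeting the condition (exactly 3 times):
  glass storm: 3
  ring ring: 3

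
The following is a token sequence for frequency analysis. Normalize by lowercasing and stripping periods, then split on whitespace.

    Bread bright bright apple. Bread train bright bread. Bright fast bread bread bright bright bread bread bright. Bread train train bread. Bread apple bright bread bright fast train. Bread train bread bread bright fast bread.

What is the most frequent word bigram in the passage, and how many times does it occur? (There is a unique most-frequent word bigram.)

Bigram frequencies (highest first):
  bread bright: 6
  bright bread: 4
  bread bread: 4
  bread train: 3
  bright fast: 3
  train bread: 3
  … (9 more, each ≤ 2)

"bread bright", 6 times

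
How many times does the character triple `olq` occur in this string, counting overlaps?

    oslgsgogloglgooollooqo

Sliding a length-3 window over the 22 characters (20 positions):
  (no match at any position)

0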